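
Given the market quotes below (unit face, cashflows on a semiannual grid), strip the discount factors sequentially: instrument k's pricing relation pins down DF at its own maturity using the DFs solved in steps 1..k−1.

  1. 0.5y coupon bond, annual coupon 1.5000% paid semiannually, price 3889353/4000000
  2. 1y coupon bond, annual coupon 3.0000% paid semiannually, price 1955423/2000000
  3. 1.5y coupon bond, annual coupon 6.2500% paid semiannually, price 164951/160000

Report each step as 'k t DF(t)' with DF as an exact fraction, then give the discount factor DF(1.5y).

1 1/2 9651/10000
2 1 949/1000
3 3/2 9417/10000
DF(1.5y) = 9417/10000 ≈ 0.941700

step 1 [0.5y] bond c/2=3/400: DF=(3889353/4000000 − 3/400·(0))/(1+3/400) = 9651/10000 ≈ 0.965100
step 2 [1y] bond c/2=3/200: DF=(1955423/2000000 − 3/200·(0.965100))/(1+3/200) = 949/1000 ≈ 0.949000
step 3 [1.5y] bond c/2=1/32: DF=(164951/160000 − 1/32·(0.965100+0.949000))/(1+1/32) = 9417/10000 ≈ 0.941700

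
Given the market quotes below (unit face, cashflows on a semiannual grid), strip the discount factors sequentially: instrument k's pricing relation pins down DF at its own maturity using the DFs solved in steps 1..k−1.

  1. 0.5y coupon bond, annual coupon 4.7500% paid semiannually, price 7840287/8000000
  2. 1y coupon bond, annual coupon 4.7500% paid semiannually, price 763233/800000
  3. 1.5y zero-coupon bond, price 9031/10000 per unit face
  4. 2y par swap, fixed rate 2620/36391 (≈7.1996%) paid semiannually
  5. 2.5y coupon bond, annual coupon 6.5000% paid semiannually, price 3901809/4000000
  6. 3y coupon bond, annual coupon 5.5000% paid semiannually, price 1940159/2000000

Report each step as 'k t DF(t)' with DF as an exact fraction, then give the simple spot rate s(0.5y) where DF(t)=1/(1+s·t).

step 1 [0.5y] bond c/2=19/800: DF=(7840287/8000000 − 19/800·(0))/(1+19/800) = 9573/10000 ≈ 0.957300
step 2 [1y] bond c/2=19/800: DF=(763233/800000 − 19/800·(0.957300))/(1+19/800) = 9097/10000 ≈ 0.909700
step 3 [1.5y] zero: DF = P = 9031/10000 ≈ 0.903100
step 4 [2y] swap r/2=1310/36391: DF=(1 − 1310/36391·(0.957300+0.909700+0.903100))/(1+1310/36391) = 869/1000 ≈ 0.869000
step 5 [2.5y] bond c/2=13/400: DF=(3901809/4000000 − 13/400·(0.957300+0.909700+0.903100+0.869000))/(1+13/400) = 4151/5000 ≈ 0.830200
step 6 [3y] bond c/2=11/400: DF=(1940159/2000000 − 11/400·(0.957300+0.909700+0.903100+0.869000+0.830200))/(1+11/400) = 1649/2000 ≈ 0.824500

1 1/2 9573/10000
2 1 9097/10000
3 3/2 9031/10000
4 2 869/1000
5 5/2 4151/5000
6 3 1649/2000
s(0.5y) = (1/(9573/10000) − 1)/(1/2) = 854/9573 ≈ 8.9209%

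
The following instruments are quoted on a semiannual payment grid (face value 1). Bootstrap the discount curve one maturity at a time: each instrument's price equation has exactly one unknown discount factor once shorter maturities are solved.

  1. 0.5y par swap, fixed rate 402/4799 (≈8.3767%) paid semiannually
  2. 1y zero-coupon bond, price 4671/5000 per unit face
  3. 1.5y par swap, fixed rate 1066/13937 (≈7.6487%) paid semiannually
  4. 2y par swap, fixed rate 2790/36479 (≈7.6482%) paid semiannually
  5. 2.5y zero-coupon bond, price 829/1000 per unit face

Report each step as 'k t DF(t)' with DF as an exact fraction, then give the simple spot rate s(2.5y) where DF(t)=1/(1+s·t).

step 1 [0.5y] swap r/2=201/4799: DF=(1 − 201/4799·(0))/(1+201/4799) = 4799/5000 ≈ 0.959800
step 2 [1y] zero: DF = P = 4671/5000 ≈ 0.934200
step 3 [1.5y] swap r/2=533/13937: DF=(1 − 533/13937·(0.959800+0.934200))/(1+533/13937) = 4467/5000 ≈ 0.893400
step 4 [2y] swap r/2=1395/36479: DF=(1 − 1395/36479·(0.959800+0.934200+0.893400))/(1+1395/36479) = 1721/2000 ≈ 0.860500
step 5 [2.5y] zero: DF = P = 829/1000 ≈ 0.829000

1 1/2 4799/5000
2 1 4671/5000
3 3/2 4467/5000
4 2 1721/2000
5 5/2 829/1000
s(2.5y) = (1/(829/1000) − 1)/(5/2) = 342/4145 ≈ 8.2509%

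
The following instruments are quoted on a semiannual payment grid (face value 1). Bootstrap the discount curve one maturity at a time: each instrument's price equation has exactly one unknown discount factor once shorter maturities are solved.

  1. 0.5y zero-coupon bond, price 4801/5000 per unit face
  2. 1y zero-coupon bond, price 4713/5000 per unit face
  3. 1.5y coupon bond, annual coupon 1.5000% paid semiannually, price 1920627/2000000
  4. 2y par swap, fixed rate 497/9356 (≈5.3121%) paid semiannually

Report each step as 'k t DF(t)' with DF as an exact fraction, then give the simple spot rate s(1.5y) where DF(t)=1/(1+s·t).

step 1 [0.5y] zero: DF = P = 4801/5000 ≈ 0.960200
step 2 [1y] zero: DF = P = 4713/5000 ≈ 0.942600
step 3 [1.5y] bond c/2=3/400: DF=(1920627/2000000 − 3/400·(0.960200+0.942600))/(1+3/400) = 939/1000 ≈ 0.939000
step 4 [2y] swap r/2=497/18712: DF=(1 − 497/18712·(0.960200+0.942600+0.939000))/(1+497/18712) = 4503/5000 ≈ 0.900600

1 1/2 4801/5000
2 1 4713/5000
3 3/2 939/1000
4 2 4503/5000
s(1.5y) = (1/(939/1000) − 1)/(3/2) = 122/2817 ≈ 4.3308%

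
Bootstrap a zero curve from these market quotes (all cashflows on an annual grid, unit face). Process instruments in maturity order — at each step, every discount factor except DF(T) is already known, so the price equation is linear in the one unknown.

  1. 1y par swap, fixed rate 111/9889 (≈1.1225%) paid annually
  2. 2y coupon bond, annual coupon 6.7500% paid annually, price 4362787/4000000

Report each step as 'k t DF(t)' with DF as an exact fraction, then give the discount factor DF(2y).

1 1 9889/10000
2 2 1199/1250
DF(2y) = 1199/1250 ≈ 0.959200

step 1 [1y] swap r/1=111/9889: DF=(1 − 111/9889·(0))/(1+111/9889) = 9889/10000 ≈ 0.988900
step 2 [2y] bond c/1=27/400: DF=(4362787/4000000 − 27/400·(0.988900))/(1+27/400) = 1199/1250 ≈ 0.959200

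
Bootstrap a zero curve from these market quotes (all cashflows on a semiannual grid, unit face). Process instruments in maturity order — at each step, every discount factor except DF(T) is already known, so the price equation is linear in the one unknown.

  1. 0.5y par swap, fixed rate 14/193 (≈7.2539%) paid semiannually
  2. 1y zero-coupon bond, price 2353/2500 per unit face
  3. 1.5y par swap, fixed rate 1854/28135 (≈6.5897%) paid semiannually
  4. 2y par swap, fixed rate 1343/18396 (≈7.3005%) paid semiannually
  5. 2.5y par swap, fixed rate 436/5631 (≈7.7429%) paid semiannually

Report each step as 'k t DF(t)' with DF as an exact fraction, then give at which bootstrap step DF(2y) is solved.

step 1 [0.5y] swap r/2=7/193: DF=(1 − 7/193·(0))/(1+7/193) = 193/200 ≈ 0.965000
step 2 [1y] zero: DF = P = 2353/2500 ≈ 0.941200
step 3 [1.5y] swap r/2=927/28135: DF=(1 − 927/28135·(0.965000+0.941200))/(1+927/28135) = 9073/10000 ≈ 0.907300
step 4 [2y] swap r/2=1343/36792: DF=(1 − 1343/36792·(0.965000+0.941200+0.907300))/(1+1343/36792) = 8657/10000 ≈ 0.865700
step 5 [2.5y] swap r/2=218/5631: DF=(1 − 218/5631·(0.965000+0.941200+0.907300+0.865700))/(1+218/5631) = 516/625 ≈ 0.825600

1 1/2 193/200
2 1 2353/2500
3 3/2 9073/10000
4 2 8657/10000
5 5/2 516/625
DF(2y) is solved at step 4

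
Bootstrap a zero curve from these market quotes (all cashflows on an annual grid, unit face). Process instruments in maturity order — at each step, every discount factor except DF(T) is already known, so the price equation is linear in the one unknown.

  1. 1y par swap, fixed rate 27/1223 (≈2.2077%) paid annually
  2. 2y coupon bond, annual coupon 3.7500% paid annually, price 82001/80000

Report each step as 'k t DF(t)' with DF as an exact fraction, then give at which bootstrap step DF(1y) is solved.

1 1 1223/1250
2 2 4763/5000
DF(1y) is solved at step 1

step 1 [1y] swap r/1=27/1223: DF=(1 − 27/1223·(0))/(1+27/1223) = 1223/1250 ≈ 0.978400
step 2 [2y] bond c/1=3/80: DF=(82001/80000 − 3/80·(0.978400))/(1+3/80) = 4763/5000 ≈ 0.952600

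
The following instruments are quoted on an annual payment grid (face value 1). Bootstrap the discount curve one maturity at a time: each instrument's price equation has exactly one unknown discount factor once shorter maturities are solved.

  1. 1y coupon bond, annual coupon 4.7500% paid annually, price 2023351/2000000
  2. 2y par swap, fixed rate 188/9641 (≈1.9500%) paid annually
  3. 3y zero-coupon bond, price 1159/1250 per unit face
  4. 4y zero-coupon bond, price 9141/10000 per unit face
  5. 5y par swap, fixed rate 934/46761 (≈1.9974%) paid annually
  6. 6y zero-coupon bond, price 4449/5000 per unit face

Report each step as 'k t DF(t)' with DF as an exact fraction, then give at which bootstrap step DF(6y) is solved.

1 1 4829/5000
2 2 1203/1250
3 3 1159/1250
4 4 9141/10000
5 5 4533/5000
6 6 4449/5000
DF(6y) is solved at step 6

step 1 [1y] bond c/1=19/400: DF=(2023351/2000000 − 19/400·(0))/(1+19/400) = 4829/5000 ≈ 0.965800
step 2 [2y] swap r/1=188/9641: DF=(1 − 188/9641·(0.965800))/(1+188/9641) = 1203/1250 ≈ 0.962400
step 3 [3y] zero: DF = P = 1159/1250 ≈ 0.927200
step 4 [4y] zero: DF = P = 9141/10000 ≈ 0.914100
step 5 [5y] swap r/1=934/46761: DF=(1 − 934/46761·(0.965800+0.962400+0.927200+0.914100))/(1+934/46761) = 4533/5000 ≈ 0.906600
step 6 [6y] zero: DF = P = 4449/5000 ≈ 0.889800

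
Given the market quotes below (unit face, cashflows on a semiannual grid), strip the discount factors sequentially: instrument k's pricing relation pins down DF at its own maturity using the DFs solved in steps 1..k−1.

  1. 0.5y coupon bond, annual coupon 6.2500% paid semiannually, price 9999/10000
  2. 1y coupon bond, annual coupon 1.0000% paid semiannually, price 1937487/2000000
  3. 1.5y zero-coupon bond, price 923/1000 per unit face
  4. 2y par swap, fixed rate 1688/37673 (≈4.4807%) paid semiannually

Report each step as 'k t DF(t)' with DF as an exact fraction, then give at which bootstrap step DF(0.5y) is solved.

1 1/2 606/625
2 1 9591/10000
3 3/2 923/1000
4 2 2289/2500
DF(0.5y) is solved at step 1

step 1 [0.5y] bond c/2=1/32: DF=(9999/10000 − 1/32·(0))/(1+1/32) = 606/625 ≈ 0.969600
step 2 [1y] bond c/2=1/200: DF=(1937487/2000000 − 1/200·(0.969600))/(1+1/200) = 9591/10000 ≈ 0.959100
step 3 [1.5y] zero: DF = P = 923/1000 ≈ 0.923000
step 4 [2y] swap r/2=844/37673: DF=(1 − 844/37673·(0.969600+0.959100+0.923000))/(1+844/37673) = 2289/2500 ≈ 0.915600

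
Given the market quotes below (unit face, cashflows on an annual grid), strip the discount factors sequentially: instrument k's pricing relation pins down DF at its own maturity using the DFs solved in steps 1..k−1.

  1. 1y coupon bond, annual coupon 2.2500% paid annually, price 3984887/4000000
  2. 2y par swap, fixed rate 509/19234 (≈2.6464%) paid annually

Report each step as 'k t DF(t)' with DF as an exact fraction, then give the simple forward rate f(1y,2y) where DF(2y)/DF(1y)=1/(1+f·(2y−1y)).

step 1 [1y] bond c/1=9/400: DF=(3984887/4000000 − 9/400·(0))/(1+9/400) = 9743/10000 ≈ 0.974300
step 2 [2y] swap r/1=509/19234: DF=(1 − 509/19234·(0.974300))/(1+509/19234) = 9491/10000 ≈ 0.949100

1 1 9743/10000
2 2 9491/10000
f(1y,2y) = ((9743/10000)/(9491/10000) − 1)/(1) = 252/9491 ≈ 2.6551%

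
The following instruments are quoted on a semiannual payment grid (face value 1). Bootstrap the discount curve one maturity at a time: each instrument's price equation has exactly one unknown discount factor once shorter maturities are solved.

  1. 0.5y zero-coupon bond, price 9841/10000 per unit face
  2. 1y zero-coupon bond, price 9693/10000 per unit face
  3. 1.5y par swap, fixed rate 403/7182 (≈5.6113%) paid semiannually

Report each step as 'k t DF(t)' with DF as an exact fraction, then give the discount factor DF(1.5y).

1 1/2 9841/10000
2 1 9693/10000
3 3/2 4597/5000
DF(1.5y) = 4597/5000 ≈ 0.919400

step 1 [0.5y] zero: DF = P = 9841/10000 ≈ 0.984100
step 2 [1y] zero: DF = P = 9693/10000 ≈ 0.969300
step 3 [1.5y] swap r/2=403/14364: DF=(1 − 403/14364·(0.984100+0.969300))/(1+403/14364) = 4597/5000 ≈ 0.919400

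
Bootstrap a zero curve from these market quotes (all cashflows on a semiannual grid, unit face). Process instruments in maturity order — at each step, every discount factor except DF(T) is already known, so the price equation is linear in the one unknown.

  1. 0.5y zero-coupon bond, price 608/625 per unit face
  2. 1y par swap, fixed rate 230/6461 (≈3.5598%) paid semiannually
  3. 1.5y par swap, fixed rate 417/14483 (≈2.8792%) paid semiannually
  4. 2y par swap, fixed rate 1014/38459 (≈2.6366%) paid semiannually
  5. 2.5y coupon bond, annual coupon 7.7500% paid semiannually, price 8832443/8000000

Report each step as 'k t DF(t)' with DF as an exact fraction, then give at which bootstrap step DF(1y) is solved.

step 1 [0.5y] zero: DF = P = 608/625 ≈ 0.972800
step 2 [1y] swap r/2=115/6461: DF=(1 − 115/6461·(0.972800))/(1+115/6461) = 1931/2000 ≈ 0.965500
step 3 [1.5y] swap r/2=417/28966: DF=(1 − 417/28966·(0.972800+0.965500))/(1+417/28966) = 9583/10000 ≈ 0.958300
step 4 [2y] swap r/2=507/38459: DF=(1 − 507/38459·(0.972800+0.965500+0.958300))/(1+507/38459) = 9493/10000 ≈ 0.949300
step 5 [2.5y] bond c/2=31/800: DF=(8832443/8000000 − 31/800·(0.972800+0.965500+0.958300+0.949300))/(1+31/800) = 4597/5000 ≈ 0.919400

1 1/2 608/625
2 1 1931/2000
3 3/2 9583/10000
4 2 9493/10000
5 5/2 4597/5000
DF(1y) is solved at step 2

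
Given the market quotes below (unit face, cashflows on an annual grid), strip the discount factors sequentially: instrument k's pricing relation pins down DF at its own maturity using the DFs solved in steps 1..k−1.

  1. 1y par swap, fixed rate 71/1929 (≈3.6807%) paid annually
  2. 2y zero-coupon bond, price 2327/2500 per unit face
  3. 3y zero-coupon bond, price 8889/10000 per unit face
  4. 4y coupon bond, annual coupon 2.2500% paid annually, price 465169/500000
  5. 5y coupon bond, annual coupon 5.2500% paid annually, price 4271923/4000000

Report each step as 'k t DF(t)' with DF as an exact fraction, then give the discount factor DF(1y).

1 1 1929/2000
2 2 2327/2500
3 3 8889/10000
4 4 4243/5000
5 5 1667/2000
DF(1y) = 1929/2000 ≈ 0.964500

step 1 [1y] swap r/1=71/1929: DF=(1 − 71/1929·(0))/(1+71/1929) = 1929/2000 ≈ 0.964500
step 2 [2y] zero: DF = P = 2327/2500 ≈ 0.930800
step 3 [3y] zero: DF = P = 8889/10000 ≈ 0.888900
step 4 [4y] bond c/1=9/400: DF=(465169/500000 − 9/400·(0.964500+0.930800+0.888900))/(1+9/400) = 4243/5000 ≈ 0.848600
step 5 [5y] bond c/1=21/400: DF=(4271923/4000000 − 21/400·(0.964500+0.930800+0.888900+0.848600))/(1+21/400) = 1667/2000 ≈ 0.833500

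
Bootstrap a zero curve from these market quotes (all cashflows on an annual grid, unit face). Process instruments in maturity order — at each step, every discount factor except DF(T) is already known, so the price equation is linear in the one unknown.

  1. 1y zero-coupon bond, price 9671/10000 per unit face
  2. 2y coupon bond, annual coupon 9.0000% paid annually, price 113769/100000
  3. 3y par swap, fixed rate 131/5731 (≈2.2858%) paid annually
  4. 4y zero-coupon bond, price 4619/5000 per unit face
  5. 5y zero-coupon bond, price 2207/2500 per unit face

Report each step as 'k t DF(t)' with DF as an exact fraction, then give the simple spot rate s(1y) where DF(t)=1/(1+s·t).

step 1 [1y] zero: DF = P = 9671/10000 ≈ 0.967100
step 2 [2y] bond c/1=9/100: DF=(113769/100000 − 9/100·(0.967100))/(1+9/100) = 9639/10000 ≈ 0.963900
step 3 [3y] swap r/1=131/5731: DF=(1 − 131/5731·(0.967100+0.963900))/(1+131/5731) = 1869/2000 ≈ 0.934500
step 4 [4y] zero: DF = P = 4619/5000 ≈ 0.923800
step 5 [5y] zero: DF = P = 2207/2500 ≈ 0.882800

1 1 9671/10000
2 2 9639/10000
3 3 1869/2000
4 4 4619/5000
5 5 2207/2500
s(1y) = (1/(9671/10000) − 1)/(1) = 329/9671 ≈ 3.4019%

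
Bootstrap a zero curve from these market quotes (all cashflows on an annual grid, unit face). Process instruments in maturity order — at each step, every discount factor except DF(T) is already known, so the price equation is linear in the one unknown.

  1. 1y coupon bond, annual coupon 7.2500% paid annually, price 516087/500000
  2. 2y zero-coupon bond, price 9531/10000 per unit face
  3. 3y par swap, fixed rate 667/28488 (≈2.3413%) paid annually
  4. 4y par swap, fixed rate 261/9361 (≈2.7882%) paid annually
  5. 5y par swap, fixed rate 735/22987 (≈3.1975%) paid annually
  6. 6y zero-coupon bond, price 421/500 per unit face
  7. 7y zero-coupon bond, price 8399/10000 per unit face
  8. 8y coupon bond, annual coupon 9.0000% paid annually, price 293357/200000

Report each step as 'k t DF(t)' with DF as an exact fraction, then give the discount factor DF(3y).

step 1 [1y] bond c/1=29/400: DF=(516087/500000 − 29/400·(0))/(1+29/400) = 1203/1250 ≈ 0.962400
step 2 [2y] zero: DF = P = 9531/10000 ≈ 0.953100
step 3 [3y] swap r/1=667/28488: DF=(1 − 667/28488·(0.962400+0.953100))/(1+667/28488) = 9333/10000 ≈ 0.933300
step 4 [4y] swap r/1=261/9361: DF=(1 − 261/9361·(0.962400+0.953100+0.933300))/(1+261/9361) = 2239/2500 ≈ 0.895600
step 5 [5y] swap r/1=735/22987: DF=(1 − 735/22987·(0.962400+0.953100+0.933300+0.895600))/(1+735/22987) = 853/1000 ≈ 0.853000
step 6 [6y] zero: DF = P = 421/500 ≈ 0.842000
step 7 [7y] zero: DF = P = 8399/10000 ≈ 0.839900
step 8 [8y] bond c/1=9/100: DF=(293357/200000 − 9/100·(0.962400+0.953100+0.933300+0.895600+0.853000+0.842000+0.839900))/(1+9/100) = 517/625 ≈ 0.827200

1 1 1203/1250
2 2 9531/10000
3 3 9333/10000
4 4 2239/2500
5 5 853/1000
6 6 421/500
7 7 8399/10000
8 8 517/625
DF(3y) = 9333/10000 ≈ 0.933300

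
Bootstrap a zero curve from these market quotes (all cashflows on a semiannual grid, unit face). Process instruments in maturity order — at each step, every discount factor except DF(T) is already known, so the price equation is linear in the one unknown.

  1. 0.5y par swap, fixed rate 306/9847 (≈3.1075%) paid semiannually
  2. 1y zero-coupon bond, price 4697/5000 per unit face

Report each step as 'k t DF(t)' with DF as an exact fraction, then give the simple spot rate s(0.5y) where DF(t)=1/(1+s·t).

step 1 [0.5y] swap r/2=153/9847: DF=(1 − 153/9847·(0))/(1+153/9847) = 9847/10000 ≈ 0.984700
step 2 [1y] zero: DF = P = 4697/5000 ≈ 0.939400

1 1/2 9847/10000
2 1 4697/5000
s(0.5y) = (1/(9847/10000) − 1)/(1/2) = 306/9847 ≈ 3.1075%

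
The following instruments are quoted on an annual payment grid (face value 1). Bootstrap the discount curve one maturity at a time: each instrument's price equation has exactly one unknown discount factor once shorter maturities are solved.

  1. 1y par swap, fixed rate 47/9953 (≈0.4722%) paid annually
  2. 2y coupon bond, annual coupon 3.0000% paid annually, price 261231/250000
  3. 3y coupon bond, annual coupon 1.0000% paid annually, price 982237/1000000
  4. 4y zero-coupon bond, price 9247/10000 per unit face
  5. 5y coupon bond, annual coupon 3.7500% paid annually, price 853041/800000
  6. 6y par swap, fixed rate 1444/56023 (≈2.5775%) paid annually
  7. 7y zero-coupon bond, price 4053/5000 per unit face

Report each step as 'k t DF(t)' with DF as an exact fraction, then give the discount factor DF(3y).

1 1 9953/10000
2 2 1971/2000
3 3 9529/10000
4 4 9247/10000
5 5 8883/10000
6 6 2139/2500
7 7 4053/5000
DF(3y) = 9529/10000 ≈ 0.952900

step 1 [1y] swap r/1=47/9953: DF=(1 − 47/9953·(0))/(1+47/9953) = 9953/10000 ≈ 0.995300
step 2 [2y] bond c/1=3/100: DF=(261231/250000 − 3/100·(0.995300))/(1+3/100) = 1971/2000 ≈ 0.985500
step 3 [3y] bond c/1=1/100: DF=(982237/1000000 − 1/100·(0.995300+0.985500))/(1+1/100) = 9529/10000 ≈ 0.952900
step 4 [4y] zero: DF = P = 9247/10000 ≈ 0.924700
step 5 [5y] bond c/1=3/80: DF=(853041/800000 − 3/80·(0.995300+0.985500+0.952900+0.924700))/(1+3/80) = 8883/10000 ≈ 0.888300
step 6 [6y] swap r/1=1444/56023: DF=(1 − 1444/56023·(0.995300+0.985500+0.952900+0.924700+0.888300))/(1+1444/56023) = 2139/2500 ≈ 0.855600
step 7 [7y] zero: DF = P = 4053/5000 ≈ 0.810600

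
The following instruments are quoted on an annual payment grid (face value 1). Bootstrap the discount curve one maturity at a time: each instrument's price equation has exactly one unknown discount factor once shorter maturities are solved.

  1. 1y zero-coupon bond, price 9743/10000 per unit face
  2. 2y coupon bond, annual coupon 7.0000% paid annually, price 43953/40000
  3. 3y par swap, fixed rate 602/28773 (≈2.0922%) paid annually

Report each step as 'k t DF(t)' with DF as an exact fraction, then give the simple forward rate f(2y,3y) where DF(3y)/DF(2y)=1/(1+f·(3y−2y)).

1 1 9743/10000
2 2 602/625
3 3 4699/5000
f(2y,3y) = ((602/625)/(4699/5000) − 1)/(1) = 117/4699 ≈ 2.4899%

step 1 [1y] zero: DF = P = 9743/10000 ≈ 0.974300
step 2 [2y] bond c/1=7/100: DF=(43953/40000 − 7/100·(0.974300))/(1+7/100) = 602/625 ≈ 0.963200
step 3 [3y] swap r/1=602/28773: DF=(1 − 602/28773·(0.974300+0.963200))/(1+602/28773) = 4699/5000 ≈ 0.939800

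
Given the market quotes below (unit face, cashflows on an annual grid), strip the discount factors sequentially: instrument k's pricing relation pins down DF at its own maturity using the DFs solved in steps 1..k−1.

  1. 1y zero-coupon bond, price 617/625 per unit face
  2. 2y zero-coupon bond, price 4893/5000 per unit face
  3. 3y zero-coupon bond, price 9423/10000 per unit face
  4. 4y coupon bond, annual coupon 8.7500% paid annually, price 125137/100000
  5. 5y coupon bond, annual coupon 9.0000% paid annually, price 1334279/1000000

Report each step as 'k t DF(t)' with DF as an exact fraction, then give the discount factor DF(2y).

step 1 [1y] zero: DF = P = 617/625 ≈ 0.987200
step 2 [2y] zero: DF = P = 4893/5000 ≈ 0.978600
step 3 [3y] zero: DF = P = 9423/10000 ≈ 0.942300
step 4 [4y] bond c/1=7/80: DF=(125137/100000 − 7/80·(0.987200+0.978600+0.942300))/(1+7/80) = 9167/10000 ≈ 0.916700
step 5 [5y] bond c/1=9/100: DF=(1334279/1000000 − 9/100·(0.987200+0.978600+0.942300+0.916700))/(1+9/100) = 9083/10000 ≈ 0.908300

1 1 617/625
2 2 4893/5000
3 3 9423/10000
4 4 9167/10000
5 5 9083/10000
DF(2y) = 4893/5000 ≈ 0.978600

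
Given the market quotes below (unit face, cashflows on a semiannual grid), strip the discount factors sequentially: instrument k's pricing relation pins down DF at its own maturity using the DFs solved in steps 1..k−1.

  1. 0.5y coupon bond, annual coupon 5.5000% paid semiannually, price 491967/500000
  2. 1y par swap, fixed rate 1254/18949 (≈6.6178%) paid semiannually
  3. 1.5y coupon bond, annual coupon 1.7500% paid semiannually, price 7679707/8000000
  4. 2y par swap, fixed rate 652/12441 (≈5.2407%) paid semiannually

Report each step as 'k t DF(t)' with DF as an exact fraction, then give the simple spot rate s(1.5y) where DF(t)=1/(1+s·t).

step 1 [0.5y] bond c/2=11/400: DF=(491967/500000 − 11/400·(0))/(1+11/400) = 1197/1250 ≈ 0.957600
step 2 [1y] swap r/2=627/18949: DF=(1 − 627/18949·(0.957600))/(1+627/18949) = 9373/10000 ≈ 0.937300
step 3 [1.5y] bond c/2=7/800: DF=(7679707/8000000 − 7/800·(0.957600+0.937300))/(1+7/800) = 1169/1250 ≈ 0.935200
step 4 [2y] swap r/2=326/12441: DF=(1 − 326/12441·(0.957600+0.937300+0.935200))/(1+326/12441) = 4511/5000 ≈ 0.902200

1 1/2 1197/1250
2 1 9373/10000
3 3/2 1169/1250
4 2 4511/5000
s(1.5y) = (1/(1169/1250) − 1)/(3/2) = 54/1169 ≈ 4.6193%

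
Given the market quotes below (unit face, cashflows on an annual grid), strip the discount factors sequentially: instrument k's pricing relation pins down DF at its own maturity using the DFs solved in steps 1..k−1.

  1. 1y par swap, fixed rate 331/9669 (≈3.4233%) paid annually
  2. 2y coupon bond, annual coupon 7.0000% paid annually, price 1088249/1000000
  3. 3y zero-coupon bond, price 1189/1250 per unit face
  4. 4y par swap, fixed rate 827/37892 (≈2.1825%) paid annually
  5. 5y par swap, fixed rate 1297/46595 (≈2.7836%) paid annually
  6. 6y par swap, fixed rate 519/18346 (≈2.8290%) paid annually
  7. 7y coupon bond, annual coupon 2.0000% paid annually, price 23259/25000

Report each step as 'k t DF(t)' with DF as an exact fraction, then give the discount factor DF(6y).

1 1 9669/10000
2 2 4769/5000
3 3 1189/1250
4 4 9173/10000
5 5 8703/10000
6 6 8443/10000
7 7 4021/5000
DF(6y) = 8443/10000 ≈ 0.844300

step 1 [1y] swap r/1=331/9669: DF=(1 − 331/9669·(0))/(1+331/9669) = 9669/10000 ≈ 0.966900
step 2 [2y] bond c/1=7/100: DF=(1088249/1000000 − 7/100·(0.966900))/(1+7/100) = 4769/5000 ≈ 0.953800
step 3 [3y] zero: DF = P = 1189/1250 ≈ 0.951200
step 4 [4y] swap r/1=827/37892: DF=(1 − 827/37892·(0.966900+0.953800+0.951200))/(1+827/37892) = 9173/10000 ≈ 0.917300
step 5 [5y] swap r/1=1297/46595: DF=(1 − 1297/46595·(0.966900+0.953800+0.951200+0.917300))/(1+1297/46595) = 8703/10000 ≈ 0.870300
step 6 [6y] swap r/1=519/18346: DF=(1 − 519/18346·(0.966900+0.953800+0.951200+0.917300+0.870300))/(1+519/18346) = 8443/10000 ≈ 0.844300
step 7 [7y] bond c/1=1/50: DF=(23259/25000 − 1/50·(0.966900+0.953800+0.951200+0.917300+0.870300+0.844300))/(1+1/50) = 4021/5000 ≈ 0.804200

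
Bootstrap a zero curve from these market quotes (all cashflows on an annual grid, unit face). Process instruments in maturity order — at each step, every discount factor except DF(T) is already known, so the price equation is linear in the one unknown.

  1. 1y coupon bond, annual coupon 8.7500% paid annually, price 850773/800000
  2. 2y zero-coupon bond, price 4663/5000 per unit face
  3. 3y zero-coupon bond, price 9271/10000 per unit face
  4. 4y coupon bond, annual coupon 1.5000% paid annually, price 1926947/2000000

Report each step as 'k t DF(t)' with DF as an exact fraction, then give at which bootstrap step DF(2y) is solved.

step 1 [1y] bond c/1=7/80: DF=(850773/800000 − 7/80·(0))/(1+7/80) = 9779/10000 ≈ 0.977900
step 2 [2y] zero: DF = P = 4663/5000 ≈ 0.932600
step 3 [3y] zero: DF = P = 9271/10000 ≈ 0.927100
step 4 [4y] bond c/1=3/200: DF=(1926947/2000000 − 3/200·(0.977900+0.932600+0.927100))/(1+3/200) = 9073/10000 ≈ 0.907300

1 1 9779/10000
2 2 4663/5000
3 3 9271/10000
4 4 9073/10000
DF(2y) is solved at step 2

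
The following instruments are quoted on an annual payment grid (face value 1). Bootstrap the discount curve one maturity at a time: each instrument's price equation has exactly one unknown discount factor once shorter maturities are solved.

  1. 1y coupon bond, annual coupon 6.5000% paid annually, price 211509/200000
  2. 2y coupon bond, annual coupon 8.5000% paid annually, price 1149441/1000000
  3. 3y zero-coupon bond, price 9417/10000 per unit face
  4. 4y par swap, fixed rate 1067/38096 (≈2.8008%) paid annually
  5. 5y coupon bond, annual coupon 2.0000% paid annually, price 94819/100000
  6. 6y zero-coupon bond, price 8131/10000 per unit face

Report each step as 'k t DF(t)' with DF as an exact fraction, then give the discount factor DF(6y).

step 1 [1y] bond c/1=13/200: DF=(211509/200000 − 13/200·(0))/(1+13/200) = 993/1000 ≈ 0.993000
step 2 [2y] bond c/1=17/200: DF=(1149441/1000000 − 17/200·(0.993000))/(1+17/200) = 1227/1250 ≈ 0.981600
step 3 [3y] zero: DF = P = 9417/10000 ≈ 0.941700
step 4 [4y] swap r/1=1067/38096: DF=(1 − 1067/38096·(0.993000+0.981600+0.941700))/(1+1067/38096) = 8933/10000 ≈ 0.893300
step 5 [5y] bond c/1=1/50: DF=(94819/100000 − 1/50·(0.993000+0.981600+0.941700+0.893300))/(1+1/50) = 8549/10000 ≈ 0.854900
step 6 [6y] zero: DF = P = 8131/10000 ≈ 0.813100

1 1 993/1000
2 2 1227/1250
3 3 9417/10000
4 4 8933/10000
5 5 8549/10000
6 6 8131/10000
DF(6y) = 8131/10000 ≈ 0.813100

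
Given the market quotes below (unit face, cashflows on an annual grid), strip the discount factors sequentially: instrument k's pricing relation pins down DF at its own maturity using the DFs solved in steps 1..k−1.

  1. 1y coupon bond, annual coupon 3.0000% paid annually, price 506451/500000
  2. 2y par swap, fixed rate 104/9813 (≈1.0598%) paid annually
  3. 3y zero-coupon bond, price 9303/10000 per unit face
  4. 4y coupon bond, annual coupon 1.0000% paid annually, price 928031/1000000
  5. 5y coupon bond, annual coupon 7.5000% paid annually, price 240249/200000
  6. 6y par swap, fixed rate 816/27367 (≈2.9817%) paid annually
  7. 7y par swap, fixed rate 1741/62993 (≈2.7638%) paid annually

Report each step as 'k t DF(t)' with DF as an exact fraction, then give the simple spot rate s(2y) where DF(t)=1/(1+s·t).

1 1 4917/5000
2 2 612/625
3 3 9303/10000
4 4 4451/5000
5 5 1707/2000
6 6 523/625
7 7 8259/10000
s(2y) = (1/(612/625) − 1)/(2) = 13/1224 ≈ 1.0621%

step 1 [1y] bond c/1=3/100: DF=(506451/500000 − 3/100·(0))/(1+3/100) = 4917/5000 ≈ 0.983400
step 2 [2y] swap r/1=104/9813: DF=(1 − 104/9813·(0.983400))/(1+104/9813) = 612/625 ≈ 0.979200
step 3 [3y] zero: DF = P = 9303/10000 ≈ 0.930300
step 4 [4y] bond c/1=1/100: DF=(928031/1000000 − 1/100·(0.983400+0.979200+0.930300))/(1+1/100) = 4451/5000 ≈ 0.890200
step 5 [5y] bond c/1=3/40: DF=(240249/200000 − 3/40·(0.983400+0.979200+0.930300+0.890200))/(1+3/40) = 1707/2000 ≈ 0.853500
step 6 [6y] swap r/1=816/27367: DF=(1 − 816/27367·(0.983400+0.979200+0.930300+0.890200+0.853500))/(1+816/27367) = 523/625 ≈ 0.836800
step 7 [7y] swap r/1=1741/62993: DF=(1 − 1741/62993·(0.983400+0.979200+0.930300+0.890200+0.853500+0.836800))/(1+1741/62993) = 8259/10000 ≈ 0.825900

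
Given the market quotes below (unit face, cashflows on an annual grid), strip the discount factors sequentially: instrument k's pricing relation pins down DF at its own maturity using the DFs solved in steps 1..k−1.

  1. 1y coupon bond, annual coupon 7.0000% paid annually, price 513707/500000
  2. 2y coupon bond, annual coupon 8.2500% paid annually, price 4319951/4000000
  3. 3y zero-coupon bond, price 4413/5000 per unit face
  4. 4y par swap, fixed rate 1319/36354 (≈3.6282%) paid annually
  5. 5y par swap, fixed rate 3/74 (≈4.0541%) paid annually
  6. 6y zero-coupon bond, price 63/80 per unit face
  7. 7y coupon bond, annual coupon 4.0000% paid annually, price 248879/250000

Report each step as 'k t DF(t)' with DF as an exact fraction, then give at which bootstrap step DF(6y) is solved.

step 1 [1y] bond c/1=7/100: DF=(513707/500000 − 7/100·(0))/(1+7/100) = 4801/5000 ≈ 0.960200
step 2 [2y] bond c/1=33/400: DF=(4319951/4000000 − 33/400·(0.960200))/(1+33/400) = 1849/2000 ≈ 0.924500
step 3 [3y] zero: DF = P = 4413/5000 ≈ 0.882600
step 4 [4y] swap r/1=1319/36354: DF=(1 − 1319/36354·(0.960200+0.924500+0.882600))/(1+1319/36354) = 8681/10000 ≈ 0.868100
step 5 [5y] swap r/1=3/74: DF=(1 − 3/74·(0.960200+0.924500+0.882600+0.868100))/(1+3/74) = 4097/5000 ≈ 0.819400
step 6 [6y] zero: DF = P = 63/80 ≈ 0.787500
step 7 [7y] bond c/1=1/25: DF=(248879/250000 − 1/25·(0.960200+0.924500+0.882600+0.868100+0.819400+0.787500))/(1+1/25) = 1889/2500 ≈ 0.755600

1 1 4801/5000
2 2 1849/2000
3 3 4413/5000
4 4 8681/10000
5 5 4097/5000
6 6 63/80
7 7 1889/2500
DF(6y) is solved at step 6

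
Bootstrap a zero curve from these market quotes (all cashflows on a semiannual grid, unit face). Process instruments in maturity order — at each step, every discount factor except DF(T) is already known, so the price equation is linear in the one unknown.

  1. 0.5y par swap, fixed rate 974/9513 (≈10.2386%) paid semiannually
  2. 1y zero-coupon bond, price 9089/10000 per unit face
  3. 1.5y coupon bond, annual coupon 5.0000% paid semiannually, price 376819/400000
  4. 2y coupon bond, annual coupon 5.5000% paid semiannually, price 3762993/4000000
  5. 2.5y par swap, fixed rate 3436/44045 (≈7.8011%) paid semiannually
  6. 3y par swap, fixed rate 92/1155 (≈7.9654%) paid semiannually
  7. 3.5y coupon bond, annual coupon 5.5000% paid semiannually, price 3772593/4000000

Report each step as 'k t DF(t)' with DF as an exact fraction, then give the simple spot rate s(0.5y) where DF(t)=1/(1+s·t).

1 1/2 9513/10000
2 1 9089/10000
3 3/2 8737/10000
4 2 1053/1250
5 5/2 4141/5000
6 3 793/1000
7 7/2 1947/2500
s(0.5y) = (1/(9513/10000) − 1)/(1/2) = 974/9513 ≈ 10.2386%

step 1 [0.5y] swap r/2=487/9513: DF=(1 − 487/9513·(0))/(1+487/9513) = 9513/10000 ≈ 0.951300
step 2 [1y] zero: DF = P = 9089/10000 ≈ 0.908900
step 3 [1.5y] bond c/2=1/40: DF=(376819/400000 − 1/40·(0.951300+0.908900))/(1+1/40) = 8737/10000 ≈ 0.873700
step 4 [2y] bond c/2=11/400: DF=(3762993/4000000 − 11/400·(0.951300+0.908900+0.873700))/(1+11/400) = 1053/1250 ≈ 0.842400
step 5 [2.5y] swap r/2=1718/44045: DF=(1 − 1718/44045·(0.951300+0.908900+0.873700+0.842400))/(1+1718/44045) = 4141/5000 ≈ 0.828200
step 6 [3y] swap r/2=46/1155: DF=(1 − 46/1155·(0.951300+0.908900+0.873700+0.842400+0.828200))/(1+46/1155) = 793/1000 ≈ 0.793000
step 7 [3.5y] bond c/2=11/400: DF=(3772593/4000000 − 11/400·(0.951300+0.908900+0.873700+0.842400+0.828200+0.793000))/(1+11/400) = 1947/2500 ≈ 0.778800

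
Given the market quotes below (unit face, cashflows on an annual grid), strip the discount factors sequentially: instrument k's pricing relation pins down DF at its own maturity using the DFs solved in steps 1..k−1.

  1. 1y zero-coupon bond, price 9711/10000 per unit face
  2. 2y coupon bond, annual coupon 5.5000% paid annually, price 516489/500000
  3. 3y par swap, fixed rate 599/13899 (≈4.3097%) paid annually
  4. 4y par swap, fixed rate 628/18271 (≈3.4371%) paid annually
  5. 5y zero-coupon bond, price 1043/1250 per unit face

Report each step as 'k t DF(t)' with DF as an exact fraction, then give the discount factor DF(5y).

step 1 [1y] zero: DF = P = 9711/10000 ≈ 0.971100
step 2 [2y] bond c/1=11/200: DF=(516489/500000 − 11/200·(0.971100))/(1+11/200) = 1857/2000 ≈ 0.928500
step 3 [3y] swap r/1=599/13899: DF=(1 − 599/13899·(0.971100+0.928500))/(1+599/13899) = 4401/5000 ≈ 0.880200
step 4 [4y] swap r/1=628/18271: DF=(1 − 628/18271·(0.971100+0.928500+0.880200))/(1+628/18271) = 1093/1250 ≈ 0.874400
step 5 [5y] zero: DF = P = 1043/1250 ≈ 0.834400

1 1 9711/10000
2 2 1857/2000
3 3 4401/5000
4 4 1093/1250
5 5 1043/1250
DF(5y) = 1043/1250 ≈ 0.834400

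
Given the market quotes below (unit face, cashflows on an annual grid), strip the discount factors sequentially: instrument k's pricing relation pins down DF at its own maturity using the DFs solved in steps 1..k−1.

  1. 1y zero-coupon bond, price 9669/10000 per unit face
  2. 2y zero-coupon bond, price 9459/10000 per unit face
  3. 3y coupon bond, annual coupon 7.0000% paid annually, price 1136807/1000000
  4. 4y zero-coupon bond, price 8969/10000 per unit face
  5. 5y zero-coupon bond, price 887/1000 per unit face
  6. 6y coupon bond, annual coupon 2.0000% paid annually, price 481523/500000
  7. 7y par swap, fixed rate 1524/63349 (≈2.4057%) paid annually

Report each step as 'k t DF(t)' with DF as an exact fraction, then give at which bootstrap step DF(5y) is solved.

step 1 [1y] zero: DF = P = 9669/10000 ≈ 0.966900
step 2 [2y] zero: DF = P = 9459/10000 ≈ 0.945900
step 3 [3y] bond c/1=7/100: DF=(1136807/1000000 − 7/100·(0.966900+0.945900))/(1+7/100) = 9373/10000 ≈ 0.937300
step 4 [4y] zero: DF = P = 8969/10000 ≈ 0.896900
step 5 [5y] zero: DF = P = 887/1000 ≈ 0.887000
step 6 [6y] bond c/1=1/50: DF=(481523/500000 − 1/50·(0.966900+0.945900+0.937300+0.896900+0.887000))/(1+1/50) = 8533/10000 ≈ 0.853300
step 7 [7y] swap r/1=1524/63349: DF=(1 − 1524/63349·(0.966900+0.945900+0.937300+0.896900+0.887000+0.853300))/(1+1524/63349) = 2119/2500 ≈ 0.847600

1 1 9669/10000
2 2 9459/10000
3 3 9373/10000
4 4 8969/10000
5 5 887/1000
6 6 8533/10000
7 7 2119/2500
DF(5y) is solved at step 5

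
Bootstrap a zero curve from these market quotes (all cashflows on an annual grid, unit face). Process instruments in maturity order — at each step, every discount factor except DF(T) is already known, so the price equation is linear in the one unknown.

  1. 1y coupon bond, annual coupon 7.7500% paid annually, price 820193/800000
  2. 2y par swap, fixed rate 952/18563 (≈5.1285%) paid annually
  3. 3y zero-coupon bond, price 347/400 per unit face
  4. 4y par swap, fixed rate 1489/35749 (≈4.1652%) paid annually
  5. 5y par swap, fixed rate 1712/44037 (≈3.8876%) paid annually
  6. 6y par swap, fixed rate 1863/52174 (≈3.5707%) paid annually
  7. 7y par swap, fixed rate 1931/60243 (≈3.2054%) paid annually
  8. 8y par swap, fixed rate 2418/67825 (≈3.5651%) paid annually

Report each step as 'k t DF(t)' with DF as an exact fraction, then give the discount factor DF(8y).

1 1 1903/2000
2 2 1131/1250
3 3 347/400
4 4 8511/10000
5 5 518/625
6 6 8137/10000
7 7 8069/10000
8 8 3791/5000
DF(8y) = 3791/5000 ≈ 0.758200

step 1 [1y] bond c/1=31/400: DF=(820193/800000 − 31/400·(0))/(1+31/400) = 1903/2000 ≈ 0.951500
step 2 [2y] swap r/1=952/18563: DF=(1 − 952/18563·(0.951500))/(1+952/18563) = 1131/1250 ≈ 0.904800
step 3 [3y] zero: DF = P = 347/400 ≈ 0.867500
step 4 [4y] swap r/1=1489/35749: DF=(1 − 1489/35749·(0.951500+0.904800+0.867500))/(1+1489/35749) = 8511/10000 ≈ 0.851100
step 5 [5y] swap r/1=1712/44037: DF=(1 − 1712/44037·(0.951500+0.904800+0.867500+0.851100))/(1+1712/44037) = 518/625 ≈ 0.828800
step 6 [6y] swap r/1=1863/52174: DF=(1 − 1863/52174·(0.951500+0.904800+0.867500+0.851100+0.828800))/(1+1863/52174) = 8137/10000 ≈ 0.813700
step 7 [7y] swap r/1=1931/60243: DF=(1 − 1931/60243·(0.951500+0.904800+0.867500+0.851100+0.828800+0.813700))/(1+1931/60243) = 8069/10000 ≈ 0.806900
step 8 [8y] swap r/1=2418/67825: DF=(1 − 2418/67825·(0.951500+0.904800+0.867500+0.851100+0.828800+0.813700+0.806900))/(1+2418/67825) = 3791/5000 ≈ 0.758200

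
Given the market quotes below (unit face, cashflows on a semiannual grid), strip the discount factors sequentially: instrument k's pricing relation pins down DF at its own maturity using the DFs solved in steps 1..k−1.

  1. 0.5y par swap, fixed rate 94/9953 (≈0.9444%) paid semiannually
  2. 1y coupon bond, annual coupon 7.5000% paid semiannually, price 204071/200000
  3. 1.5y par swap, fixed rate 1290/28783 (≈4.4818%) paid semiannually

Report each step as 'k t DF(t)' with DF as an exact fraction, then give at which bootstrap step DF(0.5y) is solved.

1 1/2 9953/10000
2 1 379/400
3 3/2 1871/2000
DF(0.5y) is solved at step 1

step 1 [0.5y] swap r/2=47/9953: DF=(1 − 47/9953·(0))/(1+47/9953) = 9953/10000 ≈ 0.995300
step 2 [1y] bond c/2=3/80: DF=(204071/200000 − 3/80·(0.995300))/(1+3/80) = 379/400 ≈ 0.947500
step 3 [1.5y] swap r/2=645/28783: DF=(1 − 645/28783·(0.995300+0.947500))/(1+645/28783) = 1871/2000 ≈ 0.935500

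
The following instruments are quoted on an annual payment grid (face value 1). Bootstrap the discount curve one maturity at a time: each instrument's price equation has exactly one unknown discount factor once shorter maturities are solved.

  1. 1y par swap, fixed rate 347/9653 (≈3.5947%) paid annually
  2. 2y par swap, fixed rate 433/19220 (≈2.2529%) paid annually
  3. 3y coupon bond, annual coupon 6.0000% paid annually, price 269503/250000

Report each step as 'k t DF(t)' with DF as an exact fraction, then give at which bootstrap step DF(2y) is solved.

1 1 9653/10000
2 2 9567/10000
3 3 4541/5000
DF(2y) is solved at step 2

step 1 [1y] swap r/1=347/9653: DF=(1 − 347/9653·(0))/(1+347/9653) = 9653/10000 ≈ 0.965300
step 2 [2y] swap r/1=433/19220: DF=(1 − 433/19220·(0.965300))/(1+433/19220) = 9567/10000 ≈ 0.956700
step 3 [3y] bond c/1=3/50: DF=(269503/250000 − 3/50·(0.965300+0.956700))/(1+3/50) = 4541/5000 ≈ 0.908200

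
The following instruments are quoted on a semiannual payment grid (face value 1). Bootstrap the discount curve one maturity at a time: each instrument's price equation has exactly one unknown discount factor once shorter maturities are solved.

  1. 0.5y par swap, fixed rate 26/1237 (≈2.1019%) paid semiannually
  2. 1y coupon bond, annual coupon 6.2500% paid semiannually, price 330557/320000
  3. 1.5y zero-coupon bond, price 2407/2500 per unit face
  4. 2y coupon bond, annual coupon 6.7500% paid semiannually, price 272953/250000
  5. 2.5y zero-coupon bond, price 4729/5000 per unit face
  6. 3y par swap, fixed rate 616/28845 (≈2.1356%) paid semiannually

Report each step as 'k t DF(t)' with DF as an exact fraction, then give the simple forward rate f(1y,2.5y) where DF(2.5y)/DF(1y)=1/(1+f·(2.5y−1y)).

1 1/2 1237/1250
2 1 9717/10000
3 3/2 2407/2500
4 2 9607/10000
5 5/2 4729/5000
6 3 1173/1250
f(1y,2.5y) = ((9717/10000)/(4729/5000) − 1)/(3/2) = 259/14187 ≈ 1.8256%

step 1 [0.5y] swap r/2=13/1237: DF=(1 − 13/1237·(0))/(1+13/1237) = 1237/1250 ≈ 0.989600
step 2 [1y] bond c/2=1/32: DF=(330557/320000 − 1/32·(0.989600))/(1+1/32) = 9717/10000 ≈ 0.971700
step 3 [1.5y] zero: DF = P = 2407/2500 ≈ 0.962800
step 4 [2y] bond c/2=27/800: DF=(272953/250000 − 27/800·(0.989600+0.971700+0.962800))/(1+27/800) = 9607/10000 ≈ 0.960700
step 5 [2.5y] zero: DF = P = 4729/5000 ≈ 0.945800
step 6 [3y] swap r/2=308/28845: DF=(1 − 308/28845·(0.989600+0.971700+0.962800+0.960700+0.945800))/(1+308/28845) = 1173/1250 ≈ 0.938400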